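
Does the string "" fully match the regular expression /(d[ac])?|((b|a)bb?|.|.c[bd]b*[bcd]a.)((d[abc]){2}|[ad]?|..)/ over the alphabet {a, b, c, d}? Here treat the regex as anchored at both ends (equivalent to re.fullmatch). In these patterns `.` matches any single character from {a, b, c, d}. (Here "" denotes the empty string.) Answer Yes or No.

Yes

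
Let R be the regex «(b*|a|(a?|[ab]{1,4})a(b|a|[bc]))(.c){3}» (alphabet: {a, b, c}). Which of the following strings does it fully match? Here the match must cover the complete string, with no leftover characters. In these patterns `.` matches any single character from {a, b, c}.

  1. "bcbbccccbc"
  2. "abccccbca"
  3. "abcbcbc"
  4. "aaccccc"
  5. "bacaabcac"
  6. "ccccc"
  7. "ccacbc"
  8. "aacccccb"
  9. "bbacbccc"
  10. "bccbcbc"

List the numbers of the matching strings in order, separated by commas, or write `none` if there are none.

1. "bcbbccccbc" → no match
2. "abccccbca" → no match — must end with "c"
3. "abcbcbc" → match
4. "aaccccc" → match
5. "bacaabcac" → no match
6. "ccccc" → no match
7. "ccacbc" → match
8. "aacccccb" → no match — must end with "c"
9. "bbacbccc" → match
10. "bccbcbc" → match

3, 4, 7, 9, 10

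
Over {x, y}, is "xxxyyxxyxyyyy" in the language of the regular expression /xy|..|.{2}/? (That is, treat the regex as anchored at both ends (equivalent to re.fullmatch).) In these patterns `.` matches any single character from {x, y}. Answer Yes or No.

No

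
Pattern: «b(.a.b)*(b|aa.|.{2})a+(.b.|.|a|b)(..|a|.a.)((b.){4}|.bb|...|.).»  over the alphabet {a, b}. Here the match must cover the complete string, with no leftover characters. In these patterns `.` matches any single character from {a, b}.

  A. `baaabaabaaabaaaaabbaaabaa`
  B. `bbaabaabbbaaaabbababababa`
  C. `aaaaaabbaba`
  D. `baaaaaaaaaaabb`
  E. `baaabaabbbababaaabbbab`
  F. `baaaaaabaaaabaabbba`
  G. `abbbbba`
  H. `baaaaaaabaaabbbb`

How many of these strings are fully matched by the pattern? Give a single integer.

2

A → no match
B → no match
C → no match — must start with `b`
D → match
E → no match
F → no match
G → no match — must start with `b`
H → match
Total matched: 2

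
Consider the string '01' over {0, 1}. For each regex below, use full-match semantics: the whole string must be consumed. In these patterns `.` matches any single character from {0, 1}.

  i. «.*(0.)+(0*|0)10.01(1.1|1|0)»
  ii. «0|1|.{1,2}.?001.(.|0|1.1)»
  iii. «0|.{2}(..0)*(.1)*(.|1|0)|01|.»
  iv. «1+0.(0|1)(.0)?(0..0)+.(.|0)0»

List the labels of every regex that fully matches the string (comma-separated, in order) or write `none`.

iii

i → no match
ii → no match
iii → match
iv → no match — must start with '1'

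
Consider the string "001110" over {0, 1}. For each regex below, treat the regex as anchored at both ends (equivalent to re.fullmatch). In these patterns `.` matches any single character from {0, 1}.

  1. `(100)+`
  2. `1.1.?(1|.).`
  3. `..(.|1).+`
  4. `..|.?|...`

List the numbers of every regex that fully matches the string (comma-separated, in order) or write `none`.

1 → no match — must start with "100"
2 → no match — must start with "1"
3 → match
4 → no match

3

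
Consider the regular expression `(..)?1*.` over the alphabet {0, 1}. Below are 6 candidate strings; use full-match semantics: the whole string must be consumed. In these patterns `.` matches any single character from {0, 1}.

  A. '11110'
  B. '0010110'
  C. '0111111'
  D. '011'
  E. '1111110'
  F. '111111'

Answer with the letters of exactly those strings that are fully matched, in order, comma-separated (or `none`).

A, C, D, E, F

A → match
B → no match
C → match
D → match
E → match
F → match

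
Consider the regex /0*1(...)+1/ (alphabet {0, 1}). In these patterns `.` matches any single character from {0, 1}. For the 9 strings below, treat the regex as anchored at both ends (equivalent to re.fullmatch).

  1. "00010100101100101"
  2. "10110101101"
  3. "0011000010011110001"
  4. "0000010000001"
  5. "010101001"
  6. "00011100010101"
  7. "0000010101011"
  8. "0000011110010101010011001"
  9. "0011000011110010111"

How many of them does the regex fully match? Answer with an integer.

9

1 → match
2. "10110101101" → match
3 → match
4 → match
5. "010101001" → match
6 → match
7 → match
8 → match
9 → match
Total matched: 9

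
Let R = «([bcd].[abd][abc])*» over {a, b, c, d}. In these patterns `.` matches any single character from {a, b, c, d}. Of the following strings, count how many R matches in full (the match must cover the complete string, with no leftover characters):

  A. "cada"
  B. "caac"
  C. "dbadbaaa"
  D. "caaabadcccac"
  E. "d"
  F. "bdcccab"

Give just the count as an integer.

3

A. "cada" → match
B. "caac" → match
C. "dbadbaaa" → no match
D. "caaabadcccac" → match
E. "d" → no match
F. "bdcccab" → no match
Total matched: 3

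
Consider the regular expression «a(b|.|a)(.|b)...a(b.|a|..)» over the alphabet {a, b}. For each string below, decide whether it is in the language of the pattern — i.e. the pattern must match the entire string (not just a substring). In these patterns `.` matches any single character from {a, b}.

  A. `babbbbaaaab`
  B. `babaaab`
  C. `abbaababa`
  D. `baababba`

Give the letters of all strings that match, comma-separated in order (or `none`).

C

A → no match — must start with `a`
B → no match — must start with `a`
C → match
D → no match — must start with `a`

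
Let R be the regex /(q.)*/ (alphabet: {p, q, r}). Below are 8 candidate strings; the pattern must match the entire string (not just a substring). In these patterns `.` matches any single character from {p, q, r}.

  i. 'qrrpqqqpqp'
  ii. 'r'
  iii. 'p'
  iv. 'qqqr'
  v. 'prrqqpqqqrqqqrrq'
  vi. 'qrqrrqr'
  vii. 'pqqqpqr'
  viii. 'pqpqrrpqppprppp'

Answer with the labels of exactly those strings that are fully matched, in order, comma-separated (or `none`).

iv

i → no match
ii → no match
iii → no match
iv → match
v → no match
vi → no match
vii → no match
viii → no match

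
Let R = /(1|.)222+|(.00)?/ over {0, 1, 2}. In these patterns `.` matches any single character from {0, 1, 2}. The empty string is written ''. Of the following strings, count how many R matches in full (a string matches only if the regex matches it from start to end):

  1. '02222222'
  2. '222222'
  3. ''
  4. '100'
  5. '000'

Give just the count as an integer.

5

1. '02222222' → match
2. '222222' → match
3. '' → match
4. '100' → match
5. '000' → match
Total matched: 5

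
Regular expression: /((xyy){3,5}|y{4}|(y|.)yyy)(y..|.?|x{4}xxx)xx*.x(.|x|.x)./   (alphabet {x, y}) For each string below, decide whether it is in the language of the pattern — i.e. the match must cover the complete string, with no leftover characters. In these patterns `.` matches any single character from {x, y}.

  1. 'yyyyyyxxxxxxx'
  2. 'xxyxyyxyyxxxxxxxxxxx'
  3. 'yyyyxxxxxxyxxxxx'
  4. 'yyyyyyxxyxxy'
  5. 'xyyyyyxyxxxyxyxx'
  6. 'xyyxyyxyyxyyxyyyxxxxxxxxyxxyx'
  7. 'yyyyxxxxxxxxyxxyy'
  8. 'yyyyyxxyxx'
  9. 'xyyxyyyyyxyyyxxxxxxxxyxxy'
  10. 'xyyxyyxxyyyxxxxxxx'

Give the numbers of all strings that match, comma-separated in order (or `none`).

1 → match
2 → no match
3 → no match
4. 'yyyyyyxxyxxy' → match
5 → no match
6 → no match
7 → no match
8. 'yyyyyxxyxx' → no match
9 → no match
10 → no match

1, 4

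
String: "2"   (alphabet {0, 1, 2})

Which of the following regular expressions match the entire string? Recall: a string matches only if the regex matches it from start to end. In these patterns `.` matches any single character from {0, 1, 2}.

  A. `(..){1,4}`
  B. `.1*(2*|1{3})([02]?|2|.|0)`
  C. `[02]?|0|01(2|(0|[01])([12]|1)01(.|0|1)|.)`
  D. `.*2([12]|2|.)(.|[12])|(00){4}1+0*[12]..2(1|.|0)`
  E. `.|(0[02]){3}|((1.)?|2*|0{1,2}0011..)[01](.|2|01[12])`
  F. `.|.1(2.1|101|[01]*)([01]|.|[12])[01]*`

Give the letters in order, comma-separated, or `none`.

A → no match
B → match
C → match
D → no match
E → match
F → match

B, C, E, F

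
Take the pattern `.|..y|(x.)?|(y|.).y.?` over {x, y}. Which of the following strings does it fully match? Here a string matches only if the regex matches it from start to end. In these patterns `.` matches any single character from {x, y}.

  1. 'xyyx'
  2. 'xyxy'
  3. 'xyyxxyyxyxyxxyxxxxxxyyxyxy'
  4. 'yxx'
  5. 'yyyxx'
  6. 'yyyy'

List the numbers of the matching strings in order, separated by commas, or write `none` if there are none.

1, 6

1 → match
2 → no match
3 → no match
4 → no match
5 → no match
6 → match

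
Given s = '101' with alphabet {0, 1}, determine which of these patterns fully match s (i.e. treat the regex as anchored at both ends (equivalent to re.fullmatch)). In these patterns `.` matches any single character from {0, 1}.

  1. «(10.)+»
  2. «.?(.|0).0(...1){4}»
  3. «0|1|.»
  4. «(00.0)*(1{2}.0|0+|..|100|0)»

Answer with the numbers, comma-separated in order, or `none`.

1

1 → match
2 → no match
3 → no match
4 → no match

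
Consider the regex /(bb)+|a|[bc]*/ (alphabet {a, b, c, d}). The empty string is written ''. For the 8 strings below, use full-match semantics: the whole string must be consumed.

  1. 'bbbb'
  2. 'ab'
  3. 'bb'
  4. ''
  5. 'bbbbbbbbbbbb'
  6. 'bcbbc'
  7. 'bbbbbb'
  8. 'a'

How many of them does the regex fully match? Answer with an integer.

7

1 → match
2 → no match
3 → match
4 → match
5 → match
6 → match
7 → match
8 → match
Total matched: 7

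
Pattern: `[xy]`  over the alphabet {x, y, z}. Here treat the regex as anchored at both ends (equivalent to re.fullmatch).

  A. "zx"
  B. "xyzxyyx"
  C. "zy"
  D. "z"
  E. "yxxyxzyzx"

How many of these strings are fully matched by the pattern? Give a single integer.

A. "zx" → no match
B. "xyzxyyx" → no match
C. "zy" → no match
D. "z" → no match
E. "yxxyxzyzx" → no match
Total matched: 0

0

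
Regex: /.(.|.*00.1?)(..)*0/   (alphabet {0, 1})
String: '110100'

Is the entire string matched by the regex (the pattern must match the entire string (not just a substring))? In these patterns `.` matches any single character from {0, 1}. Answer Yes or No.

No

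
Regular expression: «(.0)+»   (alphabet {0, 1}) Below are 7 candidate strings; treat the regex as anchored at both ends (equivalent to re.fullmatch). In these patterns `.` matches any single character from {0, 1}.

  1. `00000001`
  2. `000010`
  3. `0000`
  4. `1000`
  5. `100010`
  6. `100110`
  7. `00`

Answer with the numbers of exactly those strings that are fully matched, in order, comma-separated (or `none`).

1 → no match — must end with `0`
2 → match
3 → match
4 → match
5 → match
6 → no match
7 → match

2, 3, 4, 5, 7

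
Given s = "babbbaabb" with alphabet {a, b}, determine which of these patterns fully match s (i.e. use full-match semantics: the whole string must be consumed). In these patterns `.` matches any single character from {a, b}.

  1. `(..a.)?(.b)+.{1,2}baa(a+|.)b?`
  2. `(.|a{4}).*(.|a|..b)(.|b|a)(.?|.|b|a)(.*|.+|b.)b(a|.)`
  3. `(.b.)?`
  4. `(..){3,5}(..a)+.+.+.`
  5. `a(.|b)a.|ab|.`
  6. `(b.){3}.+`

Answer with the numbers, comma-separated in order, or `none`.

1 → no match
2 → match
3 → no match
4 → no match
5 → no match
6 → match

2, 6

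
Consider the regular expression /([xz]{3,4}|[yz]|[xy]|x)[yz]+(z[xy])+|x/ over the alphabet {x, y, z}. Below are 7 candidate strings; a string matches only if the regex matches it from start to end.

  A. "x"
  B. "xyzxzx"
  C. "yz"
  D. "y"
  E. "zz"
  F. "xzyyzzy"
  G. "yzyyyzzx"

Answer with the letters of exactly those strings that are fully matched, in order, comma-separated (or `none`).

A, B, F, G

A → match
B → match
C → no match
D → no match
E → no match
F → match
G → match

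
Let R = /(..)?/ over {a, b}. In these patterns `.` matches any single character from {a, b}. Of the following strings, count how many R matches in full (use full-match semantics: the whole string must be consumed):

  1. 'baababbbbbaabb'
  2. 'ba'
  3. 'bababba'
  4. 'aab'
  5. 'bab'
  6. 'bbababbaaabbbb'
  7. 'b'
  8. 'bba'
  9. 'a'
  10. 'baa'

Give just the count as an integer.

1 → no match
2 → match
3 → no match
4 → no match
5 → no match
6 → no match
7 → no match
8 → no match
9 → no match
10 → no match
Total matched: 1

1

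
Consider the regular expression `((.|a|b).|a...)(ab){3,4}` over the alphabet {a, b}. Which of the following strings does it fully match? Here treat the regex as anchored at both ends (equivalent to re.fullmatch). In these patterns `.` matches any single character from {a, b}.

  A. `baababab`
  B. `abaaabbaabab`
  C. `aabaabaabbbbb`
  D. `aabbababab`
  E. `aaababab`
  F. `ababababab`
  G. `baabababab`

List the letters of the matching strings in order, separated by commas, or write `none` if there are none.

A, D, E, F, G

A → match
B → no match
C → no match — must end with `ab`
D → match
E → match
F → match
G → match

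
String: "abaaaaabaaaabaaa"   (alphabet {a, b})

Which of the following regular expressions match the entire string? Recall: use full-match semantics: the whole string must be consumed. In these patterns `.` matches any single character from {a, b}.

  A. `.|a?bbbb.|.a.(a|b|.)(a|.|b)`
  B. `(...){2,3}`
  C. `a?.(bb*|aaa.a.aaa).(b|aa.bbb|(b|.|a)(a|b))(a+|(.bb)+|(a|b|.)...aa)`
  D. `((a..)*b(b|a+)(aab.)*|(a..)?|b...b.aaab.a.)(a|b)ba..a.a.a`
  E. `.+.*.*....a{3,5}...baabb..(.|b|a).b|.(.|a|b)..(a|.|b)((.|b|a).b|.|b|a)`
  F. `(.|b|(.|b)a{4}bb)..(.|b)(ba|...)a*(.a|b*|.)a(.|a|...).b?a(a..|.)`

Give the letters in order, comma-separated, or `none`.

C, F

A → no match
B → no match
C → match
D → no match
E → no match
F → match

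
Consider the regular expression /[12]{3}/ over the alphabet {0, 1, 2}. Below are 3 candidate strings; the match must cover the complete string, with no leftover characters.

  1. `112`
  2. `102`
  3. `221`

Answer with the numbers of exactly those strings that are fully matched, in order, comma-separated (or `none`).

1. `112` → match
2. `102` → no match
3. `221` → match

1, 3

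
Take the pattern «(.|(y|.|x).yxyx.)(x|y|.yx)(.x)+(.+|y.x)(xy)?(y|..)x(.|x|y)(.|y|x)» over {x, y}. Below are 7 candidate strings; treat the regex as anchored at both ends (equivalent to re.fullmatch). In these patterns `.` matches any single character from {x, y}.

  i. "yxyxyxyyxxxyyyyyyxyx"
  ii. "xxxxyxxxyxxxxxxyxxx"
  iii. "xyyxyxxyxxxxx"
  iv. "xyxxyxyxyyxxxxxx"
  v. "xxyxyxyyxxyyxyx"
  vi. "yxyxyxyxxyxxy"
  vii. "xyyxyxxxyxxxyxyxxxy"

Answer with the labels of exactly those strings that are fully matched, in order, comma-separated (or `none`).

i, ii, iii, iv, v, vi, vii

i → match
ii → match
iii → match
iv → match
v → match
vi → match
vii → match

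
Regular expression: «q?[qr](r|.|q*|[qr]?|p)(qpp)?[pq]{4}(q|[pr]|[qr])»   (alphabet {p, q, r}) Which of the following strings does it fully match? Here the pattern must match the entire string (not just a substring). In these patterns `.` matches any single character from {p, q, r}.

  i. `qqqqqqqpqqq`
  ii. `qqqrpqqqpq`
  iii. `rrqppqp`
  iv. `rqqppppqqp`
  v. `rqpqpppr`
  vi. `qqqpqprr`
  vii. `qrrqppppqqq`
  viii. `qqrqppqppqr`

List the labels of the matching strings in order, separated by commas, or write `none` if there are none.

i, iii, iv, vii, viii

i → match
ii → no match
iii → match
iv → match
v → no match
vi → no match
vii → match
viii → match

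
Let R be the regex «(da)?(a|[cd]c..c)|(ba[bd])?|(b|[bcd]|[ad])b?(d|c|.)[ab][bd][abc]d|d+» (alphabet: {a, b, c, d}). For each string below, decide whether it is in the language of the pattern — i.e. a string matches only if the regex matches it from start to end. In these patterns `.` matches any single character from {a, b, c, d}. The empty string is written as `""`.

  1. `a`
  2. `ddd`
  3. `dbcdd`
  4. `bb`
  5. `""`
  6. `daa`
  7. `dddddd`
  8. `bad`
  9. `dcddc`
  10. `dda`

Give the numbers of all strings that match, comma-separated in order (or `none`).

1, 2, 5, 6, 7, 8, 9

1 → match
2 → match
3 → no match
4 → no match
5 → match
6 → match
7 → match
8 → match
9 → match
10 → no match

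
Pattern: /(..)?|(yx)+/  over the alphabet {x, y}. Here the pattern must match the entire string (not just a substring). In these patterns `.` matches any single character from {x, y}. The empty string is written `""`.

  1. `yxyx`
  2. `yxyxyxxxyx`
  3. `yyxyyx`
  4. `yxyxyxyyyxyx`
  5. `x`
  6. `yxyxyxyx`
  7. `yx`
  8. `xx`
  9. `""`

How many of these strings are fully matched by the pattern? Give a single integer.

5

1. `yxyx` → match
2. `yxyxyxxxyx` → no match
3. `yyxyyx` → no match
4. `yxyxyxyyyxyx` → no match
5. `x` → no match
6. `yxyxyxyx` → match
7. `yx` → match
8. `xx` → match
9. `""` → match
Total matched: 5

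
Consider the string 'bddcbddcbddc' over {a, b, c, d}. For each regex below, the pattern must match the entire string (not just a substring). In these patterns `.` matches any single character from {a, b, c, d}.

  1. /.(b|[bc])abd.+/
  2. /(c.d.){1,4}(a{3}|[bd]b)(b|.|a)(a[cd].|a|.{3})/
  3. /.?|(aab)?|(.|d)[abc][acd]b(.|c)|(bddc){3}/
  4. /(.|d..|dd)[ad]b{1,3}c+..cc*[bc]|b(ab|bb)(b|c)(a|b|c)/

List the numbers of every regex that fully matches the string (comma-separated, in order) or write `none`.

3

1 → no match
2 → no match — must start with 'c'
3 → match
4 → no match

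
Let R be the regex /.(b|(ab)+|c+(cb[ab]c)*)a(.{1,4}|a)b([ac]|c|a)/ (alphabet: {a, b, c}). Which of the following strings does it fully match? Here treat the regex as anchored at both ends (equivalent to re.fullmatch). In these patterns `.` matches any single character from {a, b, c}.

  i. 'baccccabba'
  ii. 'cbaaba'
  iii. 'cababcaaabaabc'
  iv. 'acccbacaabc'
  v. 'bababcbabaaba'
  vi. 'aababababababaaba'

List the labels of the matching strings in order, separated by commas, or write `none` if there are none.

ii, iv, vi

i → no match
ii → match
iii → no match
iv → match
v → no match
vi → match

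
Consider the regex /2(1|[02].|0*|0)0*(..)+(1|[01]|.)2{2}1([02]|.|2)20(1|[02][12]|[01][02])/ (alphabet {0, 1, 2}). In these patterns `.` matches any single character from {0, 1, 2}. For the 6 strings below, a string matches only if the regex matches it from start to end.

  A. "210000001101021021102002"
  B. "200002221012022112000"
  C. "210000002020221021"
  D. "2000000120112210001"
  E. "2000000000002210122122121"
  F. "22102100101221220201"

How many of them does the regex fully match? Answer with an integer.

1

A → no match
B → match
C → no match
D → no match
E → no match
F → no match
Total matched: 1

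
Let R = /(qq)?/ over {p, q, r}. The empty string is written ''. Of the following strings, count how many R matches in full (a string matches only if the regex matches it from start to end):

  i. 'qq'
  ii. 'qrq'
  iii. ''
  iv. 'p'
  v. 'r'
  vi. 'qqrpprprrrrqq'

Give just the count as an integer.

i → match
ii → no match
iii → match
iv → no match
v → no match
vi → no match
Total matched: 2

2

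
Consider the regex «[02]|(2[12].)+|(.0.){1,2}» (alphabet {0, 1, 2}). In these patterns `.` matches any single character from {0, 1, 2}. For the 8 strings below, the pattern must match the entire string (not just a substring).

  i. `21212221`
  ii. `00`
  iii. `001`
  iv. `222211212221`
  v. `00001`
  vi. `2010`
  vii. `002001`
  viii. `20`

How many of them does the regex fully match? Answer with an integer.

i. `21212221` → no match
ii. `00` → no match
iii. `001` → match
iv. `222211212221` → match
v. `00001` → no match
vi. `2010` → no match
vii. `002001` → match
viii. `20` → no match
Total matched: 3

3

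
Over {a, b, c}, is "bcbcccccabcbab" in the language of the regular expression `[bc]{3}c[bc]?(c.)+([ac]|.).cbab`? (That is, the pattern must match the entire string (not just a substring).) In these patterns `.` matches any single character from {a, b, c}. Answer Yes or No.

Yes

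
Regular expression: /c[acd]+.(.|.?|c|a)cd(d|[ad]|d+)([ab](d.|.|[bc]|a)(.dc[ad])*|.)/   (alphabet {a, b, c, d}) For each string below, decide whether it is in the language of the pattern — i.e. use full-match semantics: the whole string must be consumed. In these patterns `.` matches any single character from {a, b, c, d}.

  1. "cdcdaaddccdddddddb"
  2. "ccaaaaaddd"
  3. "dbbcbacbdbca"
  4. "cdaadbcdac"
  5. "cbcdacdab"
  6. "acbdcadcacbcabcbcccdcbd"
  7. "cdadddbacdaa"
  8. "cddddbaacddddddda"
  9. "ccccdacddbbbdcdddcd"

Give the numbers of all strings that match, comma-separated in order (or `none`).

1 → match
2 → no match
3 → no match — must start with "c"
4 → match
5 → no match
6 → no match — must start with "c"
7 → match
8 → no match
9 → match

1, 4, 7, 9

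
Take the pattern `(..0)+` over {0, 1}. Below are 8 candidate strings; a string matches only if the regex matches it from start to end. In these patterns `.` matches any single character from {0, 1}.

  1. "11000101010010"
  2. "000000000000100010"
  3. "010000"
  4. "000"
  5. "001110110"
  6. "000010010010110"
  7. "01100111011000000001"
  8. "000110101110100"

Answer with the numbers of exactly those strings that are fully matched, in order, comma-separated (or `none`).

1 → no match
2 → match
3. "010000" → match
4. "000" → match
5. "001110110" → no match
6 → match
7 → no match — must end with "0"
8 → no match

2, 3, 4, 6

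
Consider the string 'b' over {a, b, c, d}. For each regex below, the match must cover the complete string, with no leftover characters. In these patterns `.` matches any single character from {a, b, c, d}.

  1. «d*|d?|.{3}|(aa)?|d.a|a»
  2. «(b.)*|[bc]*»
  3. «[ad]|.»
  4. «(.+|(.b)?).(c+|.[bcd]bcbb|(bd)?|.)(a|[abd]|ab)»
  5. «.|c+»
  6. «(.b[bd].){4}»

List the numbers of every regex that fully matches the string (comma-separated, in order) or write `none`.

2, 3, 5

1 → no match
2 → match
3 → match
4 → no match
5 → match
6 → no match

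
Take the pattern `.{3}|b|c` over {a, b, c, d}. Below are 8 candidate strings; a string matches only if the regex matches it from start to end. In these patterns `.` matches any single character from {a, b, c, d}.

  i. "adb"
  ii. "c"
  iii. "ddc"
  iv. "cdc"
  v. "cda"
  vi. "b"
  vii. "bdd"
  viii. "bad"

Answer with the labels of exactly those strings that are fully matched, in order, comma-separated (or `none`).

i, ii, iii, iv, v, vi, vii, viii

i → match
ii → match
iii → match
iv → match
v → match
vi → match
vii → match
viii → match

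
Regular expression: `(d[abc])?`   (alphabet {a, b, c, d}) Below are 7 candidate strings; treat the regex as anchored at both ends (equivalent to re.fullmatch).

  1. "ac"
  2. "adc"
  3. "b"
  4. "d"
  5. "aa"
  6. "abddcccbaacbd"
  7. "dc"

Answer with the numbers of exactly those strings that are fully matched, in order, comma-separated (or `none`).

7

1 → no match
2 → no match
3 → no match
4 → no match
5 → no match
6 → no match
7 → match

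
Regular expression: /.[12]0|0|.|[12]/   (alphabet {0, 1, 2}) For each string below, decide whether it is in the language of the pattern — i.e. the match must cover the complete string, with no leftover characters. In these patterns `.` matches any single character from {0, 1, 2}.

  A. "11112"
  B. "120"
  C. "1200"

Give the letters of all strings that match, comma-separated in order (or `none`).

A. "11112" → no match
B. "120" → match
C. "1200" → no match

B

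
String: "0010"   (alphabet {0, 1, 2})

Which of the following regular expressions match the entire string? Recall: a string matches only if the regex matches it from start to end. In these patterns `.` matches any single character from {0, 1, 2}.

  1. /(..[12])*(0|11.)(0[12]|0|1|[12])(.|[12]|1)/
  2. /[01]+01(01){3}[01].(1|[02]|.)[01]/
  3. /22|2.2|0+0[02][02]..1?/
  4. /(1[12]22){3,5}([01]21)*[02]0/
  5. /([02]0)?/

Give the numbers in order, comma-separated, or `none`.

1

1 → match
2 → no match
3 → no match
4 → no match — must start with "1"
5 → no match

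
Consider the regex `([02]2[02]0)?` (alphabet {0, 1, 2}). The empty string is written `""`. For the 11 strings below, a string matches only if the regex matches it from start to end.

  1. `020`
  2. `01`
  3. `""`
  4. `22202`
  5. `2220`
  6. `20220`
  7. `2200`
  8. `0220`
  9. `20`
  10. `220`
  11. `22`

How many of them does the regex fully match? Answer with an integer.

1 → no match
2 → no match
3 → match
4 → no match
5 → match
6 → no match
7 → match
8 → match
9 → no match
10 → no match
11 → no match
Total matched: 4

4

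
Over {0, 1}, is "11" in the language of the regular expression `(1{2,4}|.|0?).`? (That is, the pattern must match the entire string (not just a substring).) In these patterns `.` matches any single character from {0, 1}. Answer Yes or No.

Yes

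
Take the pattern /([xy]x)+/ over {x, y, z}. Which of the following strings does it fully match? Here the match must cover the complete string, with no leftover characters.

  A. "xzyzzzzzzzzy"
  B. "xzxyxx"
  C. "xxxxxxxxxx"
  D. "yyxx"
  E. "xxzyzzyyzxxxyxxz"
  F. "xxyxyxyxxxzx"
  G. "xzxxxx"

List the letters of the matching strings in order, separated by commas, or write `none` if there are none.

C

A → no match — must end with "x"
B → no match
C → match
D → no match
E → no match — must end with "x"
F → no match
G → no match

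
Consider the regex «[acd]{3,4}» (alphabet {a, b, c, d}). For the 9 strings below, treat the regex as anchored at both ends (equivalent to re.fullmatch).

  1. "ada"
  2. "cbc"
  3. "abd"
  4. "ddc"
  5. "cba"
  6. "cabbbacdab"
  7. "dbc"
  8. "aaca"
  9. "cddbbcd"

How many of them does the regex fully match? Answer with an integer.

1 → match
2 → no match
3 → no match
4 → match
5 → no match
6 → no match
7 → no match
8 → match
9 → no match
Total matched: 3

3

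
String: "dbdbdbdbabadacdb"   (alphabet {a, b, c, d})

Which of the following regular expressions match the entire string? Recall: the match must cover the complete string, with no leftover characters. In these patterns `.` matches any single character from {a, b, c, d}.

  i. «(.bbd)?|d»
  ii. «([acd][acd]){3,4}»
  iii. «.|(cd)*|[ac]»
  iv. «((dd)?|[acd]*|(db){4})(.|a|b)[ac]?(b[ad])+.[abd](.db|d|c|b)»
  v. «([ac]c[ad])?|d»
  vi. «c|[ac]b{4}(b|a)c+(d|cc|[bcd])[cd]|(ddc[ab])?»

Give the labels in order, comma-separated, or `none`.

iv

i → no match
ii → no match
iii → no match
iv → match
v → no match
vi → no match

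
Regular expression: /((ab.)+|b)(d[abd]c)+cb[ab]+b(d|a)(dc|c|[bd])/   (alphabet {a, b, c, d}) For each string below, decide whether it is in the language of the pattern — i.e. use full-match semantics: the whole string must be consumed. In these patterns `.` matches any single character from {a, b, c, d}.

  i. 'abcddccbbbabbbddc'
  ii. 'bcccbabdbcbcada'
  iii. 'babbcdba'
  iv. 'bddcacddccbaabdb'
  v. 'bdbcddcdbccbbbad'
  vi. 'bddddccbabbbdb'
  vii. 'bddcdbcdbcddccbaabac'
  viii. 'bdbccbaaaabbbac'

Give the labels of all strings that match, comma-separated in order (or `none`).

i → match
ii → no match
iii → no match
iv → no match
v → match
vi → no match
vii → match
viii → match

i, v, vii, viii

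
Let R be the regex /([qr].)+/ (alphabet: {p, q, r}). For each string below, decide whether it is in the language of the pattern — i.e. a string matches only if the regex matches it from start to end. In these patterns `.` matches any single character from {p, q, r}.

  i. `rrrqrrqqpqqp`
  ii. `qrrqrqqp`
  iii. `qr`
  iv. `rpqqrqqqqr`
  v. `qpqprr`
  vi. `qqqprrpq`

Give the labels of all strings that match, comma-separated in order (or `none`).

i → no match
ii → match
iii → match
iv → match
v → match
vi → no match

ii, iii, iv, v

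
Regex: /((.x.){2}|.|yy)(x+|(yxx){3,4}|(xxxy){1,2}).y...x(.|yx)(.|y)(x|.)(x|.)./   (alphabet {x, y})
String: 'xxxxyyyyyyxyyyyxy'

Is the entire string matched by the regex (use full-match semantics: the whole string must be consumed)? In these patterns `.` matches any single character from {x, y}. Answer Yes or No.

No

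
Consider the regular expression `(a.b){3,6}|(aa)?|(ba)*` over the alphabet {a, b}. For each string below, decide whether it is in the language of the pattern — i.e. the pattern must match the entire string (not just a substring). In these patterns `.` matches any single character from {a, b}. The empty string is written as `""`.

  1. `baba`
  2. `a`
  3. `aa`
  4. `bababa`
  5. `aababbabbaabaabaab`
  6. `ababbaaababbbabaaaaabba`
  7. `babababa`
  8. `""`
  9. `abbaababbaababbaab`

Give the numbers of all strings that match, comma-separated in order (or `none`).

1, 3, 4, 5, 7, 8, 9

1 → match
2 → no match
3 → match
4 → match
5 → match
6 → no match
7 → match
8 → match
9 → match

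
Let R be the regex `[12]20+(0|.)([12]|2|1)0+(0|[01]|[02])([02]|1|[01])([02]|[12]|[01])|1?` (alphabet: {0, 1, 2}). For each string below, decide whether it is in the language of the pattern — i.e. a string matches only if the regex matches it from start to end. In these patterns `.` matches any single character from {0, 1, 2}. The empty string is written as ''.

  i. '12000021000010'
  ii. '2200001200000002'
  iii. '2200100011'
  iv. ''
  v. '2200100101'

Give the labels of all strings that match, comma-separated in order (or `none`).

i, ii, iii, iv, v

i → match
ii → match
iii → match
iv → match
v → match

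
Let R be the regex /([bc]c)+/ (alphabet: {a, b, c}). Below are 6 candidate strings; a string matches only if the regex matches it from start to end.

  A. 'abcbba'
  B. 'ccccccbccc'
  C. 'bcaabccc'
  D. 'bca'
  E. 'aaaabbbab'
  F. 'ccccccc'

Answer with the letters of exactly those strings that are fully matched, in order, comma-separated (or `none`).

B

A → no match — must end with 'c'
B → match
C → no match
D → no match — must end with 'c'
E → no match — must end with 'c'
F → no match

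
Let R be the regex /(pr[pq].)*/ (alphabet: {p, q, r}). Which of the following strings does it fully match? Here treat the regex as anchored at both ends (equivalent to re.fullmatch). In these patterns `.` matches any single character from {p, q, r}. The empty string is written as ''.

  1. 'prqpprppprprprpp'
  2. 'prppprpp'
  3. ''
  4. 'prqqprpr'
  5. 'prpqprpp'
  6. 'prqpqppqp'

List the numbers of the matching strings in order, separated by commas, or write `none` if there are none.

1 → match
2 → match
3 → match
4 → match
5 → match
6 → no match

1, 2, 3, 4, 5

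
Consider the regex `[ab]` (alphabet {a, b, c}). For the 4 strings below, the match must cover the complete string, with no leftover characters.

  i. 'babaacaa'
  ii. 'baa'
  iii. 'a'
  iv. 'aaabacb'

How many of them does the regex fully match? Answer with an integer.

1

i → no match
ii → no match
iii → match
iv → no match
Total matched: 1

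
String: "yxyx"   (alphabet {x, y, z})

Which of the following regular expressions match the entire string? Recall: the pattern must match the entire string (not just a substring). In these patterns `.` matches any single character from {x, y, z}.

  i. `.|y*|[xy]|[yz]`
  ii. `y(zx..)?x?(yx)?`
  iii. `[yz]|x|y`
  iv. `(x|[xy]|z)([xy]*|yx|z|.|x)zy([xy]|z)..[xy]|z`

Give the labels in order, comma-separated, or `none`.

i → no match
ii → match
iii → no match
iv → no match

ii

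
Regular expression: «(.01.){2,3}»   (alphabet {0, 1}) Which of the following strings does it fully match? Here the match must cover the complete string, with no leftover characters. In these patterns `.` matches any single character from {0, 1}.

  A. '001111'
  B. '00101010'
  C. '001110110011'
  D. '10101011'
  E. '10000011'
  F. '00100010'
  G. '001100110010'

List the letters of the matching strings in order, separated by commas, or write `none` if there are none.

A → no match
B → match
C → match
D → match
E → no match
F → match
G → match

B, C, D, F, G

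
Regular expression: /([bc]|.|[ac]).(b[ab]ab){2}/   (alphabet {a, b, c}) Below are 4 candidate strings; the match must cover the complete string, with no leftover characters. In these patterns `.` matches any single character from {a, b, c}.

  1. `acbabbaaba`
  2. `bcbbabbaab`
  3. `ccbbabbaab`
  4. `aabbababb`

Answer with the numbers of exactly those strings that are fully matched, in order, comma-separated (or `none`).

1 → no match — must end with `ab`
2 → match
3 → match
4 → no match — must end with `ab`

2, 3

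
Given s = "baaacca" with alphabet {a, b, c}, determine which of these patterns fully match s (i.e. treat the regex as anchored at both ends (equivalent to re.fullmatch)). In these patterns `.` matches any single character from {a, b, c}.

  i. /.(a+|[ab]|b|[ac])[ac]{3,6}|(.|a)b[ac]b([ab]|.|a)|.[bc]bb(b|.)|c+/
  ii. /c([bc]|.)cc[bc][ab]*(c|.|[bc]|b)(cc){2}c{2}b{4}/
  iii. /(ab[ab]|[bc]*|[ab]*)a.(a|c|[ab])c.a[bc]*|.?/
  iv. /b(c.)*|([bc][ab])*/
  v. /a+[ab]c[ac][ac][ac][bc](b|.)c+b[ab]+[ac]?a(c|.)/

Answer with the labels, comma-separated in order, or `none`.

i → match
ii → no match — must start with "c"
iii → match
iv → no match
v → no match — must start with "a"

i, iii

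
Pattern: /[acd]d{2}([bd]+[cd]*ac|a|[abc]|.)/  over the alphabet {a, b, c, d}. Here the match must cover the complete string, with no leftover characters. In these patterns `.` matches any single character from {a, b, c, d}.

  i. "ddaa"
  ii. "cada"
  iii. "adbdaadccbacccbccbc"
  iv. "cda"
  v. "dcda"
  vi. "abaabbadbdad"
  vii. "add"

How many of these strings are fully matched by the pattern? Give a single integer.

0

i. "ddaa" → no match
ii. "cada" → no match
iii → no match
iv. "cda" → no match
v. "dcda" → no match
vi. "abaabbadbdad" → no match
vii. "add" → no match
Total matched: 0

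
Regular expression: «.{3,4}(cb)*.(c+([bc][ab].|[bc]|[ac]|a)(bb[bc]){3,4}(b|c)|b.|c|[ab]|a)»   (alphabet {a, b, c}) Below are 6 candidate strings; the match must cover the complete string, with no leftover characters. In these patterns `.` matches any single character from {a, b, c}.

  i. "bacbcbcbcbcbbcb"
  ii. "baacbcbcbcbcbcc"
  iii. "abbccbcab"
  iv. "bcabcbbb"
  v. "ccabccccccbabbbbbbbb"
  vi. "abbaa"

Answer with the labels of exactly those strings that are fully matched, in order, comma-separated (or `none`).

i → no match
ii → match
iii → no match
iv → match
v → no match
vi → match

ii, iv, vi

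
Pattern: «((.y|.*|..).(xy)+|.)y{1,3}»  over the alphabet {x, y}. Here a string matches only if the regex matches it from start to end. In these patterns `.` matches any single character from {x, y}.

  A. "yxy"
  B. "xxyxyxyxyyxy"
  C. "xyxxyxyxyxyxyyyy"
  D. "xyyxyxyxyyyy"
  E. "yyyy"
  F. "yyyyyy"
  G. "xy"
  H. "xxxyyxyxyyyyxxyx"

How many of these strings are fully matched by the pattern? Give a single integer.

4

A. "yxy" → no match
B. "xxyxyxyxyyxy" → no match
C → match
D. "xyyxyxyxyyyy" → match
E. "yyyy" → match
F. "yyyyyy" → no match
G. "xy" → match
H → no match — must end with "y"
Total matched: 4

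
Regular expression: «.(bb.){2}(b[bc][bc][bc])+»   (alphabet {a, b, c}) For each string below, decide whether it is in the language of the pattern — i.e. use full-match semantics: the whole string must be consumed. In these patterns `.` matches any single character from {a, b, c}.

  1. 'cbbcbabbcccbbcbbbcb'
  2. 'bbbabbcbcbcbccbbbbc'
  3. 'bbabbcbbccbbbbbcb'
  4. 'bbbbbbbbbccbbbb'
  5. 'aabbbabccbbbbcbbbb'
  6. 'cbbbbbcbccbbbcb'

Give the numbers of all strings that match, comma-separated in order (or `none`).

2, 4, 6

1 → no match
2 → match
3 → no match
4 → match
5 → no match
6 → match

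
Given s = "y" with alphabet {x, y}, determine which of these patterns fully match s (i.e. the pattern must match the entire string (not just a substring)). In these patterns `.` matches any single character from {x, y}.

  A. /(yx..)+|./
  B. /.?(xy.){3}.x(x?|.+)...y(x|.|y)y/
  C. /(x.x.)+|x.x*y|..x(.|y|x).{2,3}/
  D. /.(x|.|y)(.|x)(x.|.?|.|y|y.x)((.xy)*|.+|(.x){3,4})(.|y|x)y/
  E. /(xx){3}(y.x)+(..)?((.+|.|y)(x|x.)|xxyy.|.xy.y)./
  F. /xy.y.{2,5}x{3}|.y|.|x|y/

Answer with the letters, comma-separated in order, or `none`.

A, F

A → match
B → no match
C → no match
D → no match
E → no match — must start with "xx"
F → match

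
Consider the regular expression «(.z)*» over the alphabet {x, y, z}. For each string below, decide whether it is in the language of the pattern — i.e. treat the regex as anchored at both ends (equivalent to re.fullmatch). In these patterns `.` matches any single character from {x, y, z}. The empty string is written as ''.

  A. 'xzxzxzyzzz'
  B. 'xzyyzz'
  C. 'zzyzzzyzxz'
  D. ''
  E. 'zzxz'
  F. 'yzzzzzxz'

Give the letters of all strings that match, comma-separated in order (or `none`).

A → match
B → no match
C → match
D → match
E → match
F → match

A, C, D, E, F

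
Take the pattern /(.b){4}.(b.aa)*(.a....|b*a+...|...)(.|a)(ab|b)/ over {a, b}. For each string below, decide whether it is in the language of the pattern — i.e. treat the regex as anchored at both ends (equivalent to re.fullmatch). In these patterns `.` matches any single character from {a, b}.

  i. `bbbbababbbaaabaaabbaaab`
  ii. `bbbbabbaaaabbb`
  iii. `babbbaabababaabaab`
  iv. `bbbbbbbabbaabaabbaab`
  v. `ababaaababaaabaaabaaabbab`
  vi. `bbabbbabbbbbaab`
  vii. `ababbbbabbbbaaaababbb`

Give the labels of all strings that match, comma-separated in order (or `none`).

i, vi

i → match
ii → no match
iii → no match
iv → no match
v → no match
vi → match
vii → no match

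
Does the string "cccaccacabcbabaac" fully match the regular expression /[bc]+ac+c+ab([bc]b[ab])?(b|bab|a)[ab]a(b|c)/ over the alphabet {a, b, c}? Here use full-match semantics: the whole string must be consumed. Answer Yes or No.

No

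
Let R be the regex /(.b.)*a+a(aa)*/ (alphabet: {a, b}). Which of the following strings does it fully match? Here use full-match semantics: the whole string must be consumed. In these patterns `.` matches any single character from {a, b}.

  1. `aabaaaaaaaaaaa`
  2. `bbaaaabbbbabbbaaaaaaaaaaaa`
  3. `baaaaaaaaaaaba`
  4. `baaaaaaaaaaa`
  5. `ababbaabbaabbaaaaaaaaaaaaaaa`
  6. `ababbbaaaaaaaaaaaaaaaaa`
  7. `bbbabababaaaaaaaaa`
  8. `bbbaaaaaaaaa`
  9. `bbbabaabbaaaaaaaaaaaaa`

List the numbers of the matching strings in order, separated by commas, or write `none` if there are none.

1 → no match
2 → no match
3 → no match
4 → no match
5 → no match
6 → match
7 → no match
8 → match
9 → match

6, 8, 9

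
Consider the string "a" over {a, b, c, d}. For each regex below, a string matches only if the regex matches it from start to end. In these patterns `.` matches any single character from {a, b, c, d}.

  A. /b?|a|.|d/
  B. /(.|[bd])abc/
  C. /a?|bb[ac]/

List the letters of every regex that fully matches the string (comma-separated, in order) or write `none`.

A → match
B → no match — must end with "abc"
C → match

A, C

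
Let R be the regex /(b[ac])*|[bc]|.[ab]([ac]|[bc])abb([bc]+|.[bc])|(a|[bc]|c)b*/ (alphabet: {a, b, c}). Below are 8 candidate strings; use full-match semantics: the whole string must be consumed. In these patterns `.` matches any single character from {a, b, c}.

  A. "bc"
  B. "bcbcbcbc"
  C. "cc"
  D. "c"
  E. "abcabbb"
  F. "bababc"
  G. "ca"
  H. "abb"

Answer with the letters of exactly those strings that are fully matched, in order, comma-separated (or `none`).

A, B, D, E, F, H

A → match
B → match
C → no match
D → match
E → match
F → match
G → no match
H → match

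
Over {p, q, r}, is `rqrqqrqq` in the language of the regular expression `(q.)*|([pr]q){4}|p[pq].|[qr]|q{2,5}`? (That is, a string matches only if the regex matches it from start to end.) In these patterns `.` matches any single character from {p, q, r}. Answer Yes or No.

No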